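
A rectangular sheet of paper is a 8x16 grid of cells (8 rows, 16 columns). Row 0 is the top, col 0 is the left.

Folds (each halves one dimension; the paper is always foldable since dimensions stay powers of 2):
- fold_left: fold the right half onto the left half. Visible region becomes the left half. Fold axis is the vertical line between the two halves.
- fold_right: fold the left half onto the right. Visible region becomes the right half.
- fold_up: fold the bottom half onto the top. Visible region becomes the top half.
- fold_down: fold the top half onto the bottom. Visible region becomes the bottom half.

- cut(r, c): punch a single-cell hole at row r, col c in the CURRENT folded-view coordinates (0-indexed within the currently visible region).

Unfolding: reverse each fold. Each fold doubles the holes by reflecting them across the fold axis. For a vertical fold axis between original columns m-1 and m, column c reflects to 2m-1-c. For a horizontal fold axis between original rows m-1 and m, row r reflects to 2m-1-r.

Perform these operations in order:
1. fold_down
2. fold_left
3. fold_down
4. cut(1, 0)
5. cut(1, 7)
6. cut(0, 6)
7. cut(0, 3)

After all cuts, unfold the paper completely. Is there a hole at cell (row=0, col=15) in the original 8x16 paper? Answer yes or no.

Answer: yes

Derivation:
Op 1 fold_down: fold axis h@4; visible region now rows[4,8) x cols[0,16) = 4x16
Op 2 fold_left: fold axis v@8; visible region now rows[4,8) x cols[0,8) = 4x8
Op 3 fold_down: fold axis h@6; visible region now rows[6,8) x cols[0,8) = 2x8
Op 4 cut(1, 0): punch at orig (7,0); cuts so far [(7, 0)]; region rows[6,8) x cols[0,8) = 2x8
Op 5 cut(1, 7): punch at orig (7,7); cuts so far [(7, 0), (7, 7)]; region rows[6,8) x cols[0,8) = 2x8
Op 6 cut(0, 6): punch at orig (6,6); cuts so far [(6, 6), (7, 0), (7, 7)]; region rows[6,8) x cols[0,8) = 2x8
Op 7 cut(0, 3): punch at orig (6,3); cuts so far [(6, 3), (6, 6), (7, 0), (7, 7)]; region rows[6,8) x cols[0,8) = 2x8
Unfold 1 (reflect across h@6): 8 holes -> [(4, 0), (4, 7), (5, 3), (5, 6), (6, 3), (6, 6), (7, 0), (7, 7)]
Unfold 2 (reflect across v@8): 16 holes -> [(4, 0), (4, 7), (4, 8), (4, 15), (5, 3), (5, 6), (5, 9), (5, 12), (6, 3), (6, 6), (6, 9), (6, 12), (7, 0), (7, 7), (7, 8), (7, 15)]
Unfold 3 (reflect across h@4): 32 holes -> [(0, 0), (0, 7), (0, 8), (0, 15), (1, 3), (1, 6), (1, 9), (1, 12), (2, 3), (2, 6), (2, 9), (2, 12), (3, 0), (3, 7), (3, 8), (3, 15), (4, 0), (4, 7), (4, 8), (4, 15), (5, 3), (5, 6), (5, 9), (5, 12), (6, 3), (6, 6), (6, 9), (6, 12), (7, 0), (7, 7), (7, 8), (7, 15)]
Holes: [(0, 0), (0, 7), (0, 8), (0, 15), (1, 3), (1, 6), (1, 9), (1, 12), (2, 3), (2, 6), (2, 9), (2, 12), (3, 0), (3, 7), (3, 8), (3, 15), (4, 0), (4, 7), (4, 8), (4, 15), (5, 3), (5, 6), (5, 9), (5, 12), (6, 3), (6, 6), (6, 9), (6, 12), (7, 0), (7, 7), (7, 8), (7, 15)]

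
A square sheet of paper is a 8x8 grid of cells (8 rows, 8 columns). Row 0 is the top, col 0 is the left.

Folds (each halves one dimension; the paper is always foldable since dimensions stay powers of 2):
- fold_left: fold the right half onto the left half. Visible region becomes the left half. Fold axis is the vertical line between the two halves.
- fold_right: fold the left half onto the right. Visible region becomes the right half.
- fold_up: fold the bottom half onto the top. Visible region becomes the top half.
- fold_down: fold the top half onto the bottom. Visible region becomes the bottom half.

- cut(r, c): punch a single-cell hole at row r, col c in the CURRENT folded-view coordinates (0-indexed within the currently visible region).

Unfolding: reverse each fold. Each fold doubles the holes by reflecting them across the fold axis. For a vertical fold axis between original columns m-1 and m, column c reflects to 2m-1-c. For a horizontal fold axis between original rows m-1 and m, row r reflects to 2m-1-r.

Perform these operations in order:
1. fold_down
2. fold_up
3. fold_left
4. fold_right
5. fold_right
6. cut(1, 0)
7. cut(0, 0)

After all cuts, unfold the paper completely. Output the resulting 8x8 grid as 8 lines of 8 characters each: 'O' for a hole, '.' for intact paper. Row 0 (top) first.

Answer: OOOOOOOO
OOOOOOOO
OOOOOOOO
OOOOOOOO
OOOOOOOO
OOOOOOOO
OOOOOOOO
OOOOOOOO

Derivation:
Op 1 fold_down: fold axis h@4; visible region now rows[4,8) x cols[0,8) = 4x8
Op 2 fold_up: fold axis h@6; visible region now rows[4,6) x cols[0,8) = 2x8
Op 3 fold_left: fold axis v@4; visible region now rows[4,6) x cols[0,4) = 2x4
Op 4 fold_right: fold axis v@2; visible region now rows[4,6) x cols[2,4) = 2x2
Op 5 fold_right: fold axis v@3; visible region now rows[4,6) x cols[3,4) = 2x1
Op 6 cut(1, 0): punch at orig (5,3); cuts so far [(5, 3)]; region rows[4,6) x cols[3,4) = 2x1
Op 7 cut(0, 0): punch at orig (4,3); cuts so far [(4, 3), (5, 3)]; region rows[4,6) x cols[3,4) = 2x1
Unfold 1 (reflect across v@3): 4 holes -> [(4, 2), (4, 3), (5, 2), (5, 3)]
Unfold 2 (reflect across v@2): 8 holes -> [(4, 0), (4, 1), (4, 2), (4, 3), (5, 0), (5, 1), (5, 2), (5, 3)]
Unfold 3 (reflect across v@4): 16 holes -> [(4, 0), (4, 1), (4, 2), (4, 3), (4, 4), (4, 5), (4, 6), (4, 7), (5, 0), (5, 1), (5, 2), (5, 3), (5, 4), (5, 5), (5, 6), (5, 7)]
Unfold 4 (reflect across h@6): 32 holes -> [(4, 0), (4, 1), (4, 2), (4, 3), (4, 4), (4, 5), (4, 6), (4, 7), (5, 0), (5, 1), (5, 2), (5, 3), (5, 4), (5, 5), (5, 6), (5, 7), (6, 0), (6, 1), (6, 2), (6, 3), (6, 4), (6, 5), (6, 6), (6, 7), (7, 0), (7, 1), (7, 2), (7, 3), (7, 4), (7, 5), (7, 6), (7, 7)]
Unfold 5 (reflect across h@4): 64 holes -> [(0, 0), (0, 1), (0, 2), (0, 3), (0, 4), (0, 5), (0, 6), (0, 7), (1, 0), (1, 1), (1, 2), (1, 3), (1, 4), (1, 5), (1, 6), (1, 7), (2, 0), (2, 1), (2, 2), (2, 3), (2, 4), (2, 5), (2, 6), (2, 7), (3, 0), (3, 1), (3, 2), (3, 3), (3, 4), (3, 5), (3, 6), (3, 7), (4, 0), (4, 1), (4, 2), (4, 3), (4, 4), (4, 5), (4, 6), (4, 7), (5, 0), (5, 1), (5, 2), (5, 3), (5, 4), (5, 5), (5, 6), (5, 7), (6, 0), (6, 1), (6, 2), (6, 3), (6, 4), (6, 5), (6, 6), (6, 7), (7, 0), (7, 1), (7, 2), (7, 3), (7, 4), (7, 5), (7, 6), (7, 7)]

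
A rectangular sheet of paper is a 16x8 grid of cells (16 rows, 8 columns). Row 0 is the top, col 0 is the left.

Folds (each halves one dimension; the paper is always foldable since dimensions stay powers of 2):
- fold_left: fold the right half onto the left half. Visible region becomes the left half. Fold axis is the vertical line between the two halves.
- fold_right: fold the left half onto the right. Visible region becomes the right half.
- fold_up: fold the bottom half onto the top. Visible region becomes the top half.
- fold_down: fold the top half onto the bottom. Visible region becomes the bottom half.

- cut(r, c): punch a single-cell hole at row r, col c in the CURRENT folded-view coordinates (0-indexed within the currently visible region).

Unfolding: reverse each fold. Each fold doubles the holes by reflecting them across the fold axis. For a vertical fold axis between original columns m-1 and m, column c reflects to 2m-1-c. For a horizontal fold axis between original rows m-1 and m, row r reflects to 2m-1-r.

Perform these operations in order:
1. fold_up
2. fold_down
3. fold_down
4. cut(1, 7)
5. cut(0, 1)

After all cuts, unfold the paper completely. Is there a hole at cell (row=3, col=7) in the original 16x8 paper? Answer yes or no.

Op 1 fold_up: fold axis h@8; visible region now rows[0,8) x cols[0,8) = 8x8
Op 2 fold_down: fold axis h@4; visible region now rows[4,8) x cols[0,8) = 4x8
Op 3 fold_down: fold axis h@6; visible region now rows[6,8) x cols[0,8) = 2x8
Op 4 cut(1, 7): punch at orig (7,7); cuts so far [(7, 7)]; region rows[6,8) x cols[0,8) = 2x8
Op 5 cut(0, 1): punch at orig (6,1); cuts so far [(6, 1), (7, 7)]; region rows[6,8) x cols[0,8) = 2x8
Unfold 1 (reflect across h@6): 4 holes -> [(4, 7), (5, 1), (6, 1), (7, 7)]
Unfold 2 (reflect across h@4): 8 holes -> [(0, 7), (1, 1), (2, 1), (3, 7), (4, 7), (5, 1), (6, 1), (7, 7)]
Unfold 3 (reflect across h@8): 16 holes -> [(0, 7), (1, 1), (2, 1), (3, 7), (4, 7), (5, 1), (6, 1), (7, 7), (8, 7), (9, 1), (10, 1), (11, 7), (12, 7), (13, 1), (14, 1), (15, 7)]
Holes: [(0, 7), (1, 1), (2, 1), (3, 7), (4, 7), (5, 1), (6, 1), (7, 7), (8, 7), (9, 1), (10, 1), (11, 7), (12, 7), (13, 1), (14, 1), (15, 7)]

Answer: yes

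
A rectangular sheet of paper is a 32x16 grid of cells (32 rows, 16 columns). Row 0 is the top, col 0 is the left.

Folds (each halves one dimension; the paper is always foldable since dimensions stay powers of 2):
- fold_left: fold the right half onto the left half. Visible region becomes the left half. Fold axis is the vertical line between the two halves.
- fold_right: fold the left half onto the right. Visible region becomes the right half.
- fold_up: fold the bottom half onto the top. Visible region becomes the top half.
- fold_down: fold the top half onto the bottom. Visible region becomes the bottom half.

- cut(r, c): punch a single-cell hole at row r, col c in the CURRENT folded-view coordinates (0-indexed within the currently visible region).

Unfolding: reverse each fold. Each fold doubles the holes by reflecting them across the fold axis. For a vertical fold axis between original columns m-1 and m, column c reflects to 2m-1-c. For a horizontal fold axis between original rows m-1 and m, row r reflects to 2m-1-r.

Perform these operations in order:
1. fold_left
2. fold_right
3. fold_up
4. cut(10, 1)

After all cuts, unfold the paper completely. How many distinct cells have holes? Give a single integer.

Answer: 8

Derivation:
Op 1 fold_left: fold axis v@8; visible region now rows[0,32) x cols[0,8) = 32x8
Op 2 fold_right: fold axis v@4; visible region now rows[0,32) x cols[4,8) = 32x4
Op 3 fold_up: fold axis h@16; visible region now rows[0,16) x cols[4,8) = 16x4
Op 4 cut(10, 1): punch at orig (10,5); cuts so far [(10, 5)]; region rows[0,16) x cols[4,8) = 16x4
Unfold 1 (reflect across h@16): 2 holes -> [(10, 5), (21, 5)]
Unfold 2 (reflect across v@4): 4 holes -> [(10, 2), (10, 5), (21, 2), (21, 5)]
Unfold 3 (reflect across v@8): 8 holes -> [(10, 2), (10, 5), (10, 10), (10, 13), (21, 2), (21, 5), (21, 10), (21, 13)]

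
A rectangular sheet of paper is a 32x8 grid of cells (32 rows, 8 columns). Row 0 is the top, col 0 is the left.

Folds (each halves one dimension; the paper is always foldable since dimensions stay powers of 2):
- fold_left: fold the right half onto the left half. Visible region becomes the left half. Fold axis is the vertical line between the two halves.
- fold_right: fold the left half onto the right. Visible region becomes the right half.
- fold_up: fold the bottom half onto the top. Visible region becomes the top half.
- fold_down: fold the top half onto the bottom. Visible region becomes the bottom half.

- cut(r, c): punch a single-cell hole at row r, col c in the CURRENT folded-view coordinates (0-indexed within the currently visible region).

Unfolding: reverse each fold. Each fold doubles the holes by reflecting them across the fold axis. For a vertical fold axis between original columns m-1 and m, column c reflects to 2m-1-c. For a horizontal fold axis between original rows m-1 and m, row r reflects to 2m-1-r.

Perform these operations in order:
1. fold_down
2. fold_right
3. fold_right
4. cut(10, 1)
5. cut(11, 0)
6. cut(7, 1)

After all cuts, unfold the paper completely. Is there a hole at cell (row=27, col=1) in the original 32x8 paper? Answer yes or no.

Op 1 fold_down: fold axis h@16; visible region now rows[16,32) x cols[0,8) = 16x8
Op 2 fold_right: fold axis v@4; visible region now rows[16,32) x cols[4,8) = 16x4
Op 3 fold_right: fold axis v@6; visible region now rows[16,32) x cols[6,8) = 16x2
Op 4 cut(10, 1): punch at orig (26,7); cuts so far [(26, 7)]; region rows[16,32) x cols[6,8) = 16x2
Op 5 cut(11, 0): punch at orig (27,6); cuts so far [(26, 7), (27, 6)]; region rows[16,32) x cols[6,8) = 16x2
Op 6 cut(7, 1): punch at orig (23,7); cuts so far [(23, 7), (26, 7), (27, 6)]; region rows[16,32) x cols[6,8) = 16x2
Unfold 1 (reflect across v@6): 6 holes -> [(23, 4), (23, 7), (26, 4), (26, 7), (27, 5), (27, 6)]
Unfold 2 (reflect across v@4): 12 holes -> [(23, 0), (23, 3), (23, 4), (23, 7), (26, 0), (26, 3), (26, 4), (26, 7), (27, 1), (27, 2), (27, 5), (27, 6)]
Unfold 3 (reflect across h@16): 24 holes -> [(4, 1), (4, 2), (4, 5), (4, 6), (5, 0), (5, 3), (5, 4), (5, 7), (8, 0), (8, 3), (8, 4), (8, 7), (23, 0), (23, 3), (23, 4), (23, 7), (26, 0), (26, 3), (26, 4), (26, 7), (27, 1), (27, 2), (27, 5), (27, 6)]
Holes: [(4, 1), (4, 2), (4, 5), (4, 6), (5, 0), (5, 3), (5, 4), (5, 7), (8, 0), (8, 3), (8, 4), (8, 7), (23, 0), (23, 3), (23, 4), (23, 7), (26, 0), (26, 3), (26, 4), (26, 7), (27, 1), (27, 2), (27, 5), (27, 6)]

Answer: yes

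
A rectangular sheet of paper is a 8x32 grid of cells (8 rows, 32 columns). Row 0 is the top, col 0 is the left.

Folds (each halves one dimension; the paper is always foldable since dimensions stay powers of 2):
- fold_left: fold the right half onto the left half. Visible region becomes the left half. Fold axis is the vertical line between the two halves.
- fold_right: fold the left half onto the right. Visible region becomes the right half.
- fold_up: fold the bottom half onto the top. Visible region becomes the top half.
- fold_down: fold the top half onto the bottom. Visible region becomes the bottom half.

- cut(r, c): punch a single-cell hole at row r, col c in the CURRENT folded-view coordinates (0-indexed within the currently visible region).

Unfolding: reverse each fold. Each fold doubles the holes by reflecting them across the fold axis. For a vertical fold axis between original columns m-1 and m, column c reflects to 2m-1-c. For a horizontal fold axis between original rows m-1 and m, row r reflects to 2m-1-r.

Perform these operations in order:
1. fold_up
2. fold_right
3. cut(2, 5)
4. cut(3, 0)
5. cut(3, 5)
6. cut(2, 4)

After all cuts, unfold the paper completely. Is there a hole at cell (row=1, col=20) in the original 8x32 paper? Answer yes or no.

Answer: no

Derivation:
Op 1 fold_up: fold axis h@4; visible region now rows[0,4) x cols[0,32) = 4x32
Op 2 fold_right: fold axis v@16; visible region now rows[0,4) x cols[16,32) = 4x16
Op 3 cut(2, 5): punch at orig (2,21); cuts so far [(2, 21)]; region rows[0,4) x cols[16,32) = 4x16
Op 4 cut(3, 0): punch at orig (3,16); cuts so far [(2, 21), (3, 16)]; region rows[0,4) x cols[16,32) = 4x16
Op 5 cut(3, 5): punch at orig (3,21); cuts so far [(2, 21), (3, 16), (3, 21)]; region rows[0,4) x cols[16,32) = 4x16
Op 6 cut(2, 4): punch at orig (2,20); cuts so far [(2, 20), (2, 21), (3, 16), (3, 21)]; region rows[0,4) x cols[16,32) = 4x16
Unfold 1 (reflect across v@16): 8 holes -> [(2, 10), (2, 11), (2, 20), (2, 21), (3, 10), (3, 15), (3, 16), (3, 21)]
Unfold 2 (reflect across h@4): 16 holes -> [(2, 10), (2, 11), (2, 20), (2, 21), (3, 10), (3, 15), (3, 16), (3, 21), (4, 10), (4, 15), (4, 16), (4, 21), (5, 10), (5, 11), (5, 20), (5, 21)]
Holes: [(2, 10), (2, 11), (2, 20), (2, 21), (3, 10), (3, 15), (3, 16), (3, 21), (4, 10), (4, 15), (4, 16), (4, 21), (5, 10), (5, 11), (5, 20), (5, 21)]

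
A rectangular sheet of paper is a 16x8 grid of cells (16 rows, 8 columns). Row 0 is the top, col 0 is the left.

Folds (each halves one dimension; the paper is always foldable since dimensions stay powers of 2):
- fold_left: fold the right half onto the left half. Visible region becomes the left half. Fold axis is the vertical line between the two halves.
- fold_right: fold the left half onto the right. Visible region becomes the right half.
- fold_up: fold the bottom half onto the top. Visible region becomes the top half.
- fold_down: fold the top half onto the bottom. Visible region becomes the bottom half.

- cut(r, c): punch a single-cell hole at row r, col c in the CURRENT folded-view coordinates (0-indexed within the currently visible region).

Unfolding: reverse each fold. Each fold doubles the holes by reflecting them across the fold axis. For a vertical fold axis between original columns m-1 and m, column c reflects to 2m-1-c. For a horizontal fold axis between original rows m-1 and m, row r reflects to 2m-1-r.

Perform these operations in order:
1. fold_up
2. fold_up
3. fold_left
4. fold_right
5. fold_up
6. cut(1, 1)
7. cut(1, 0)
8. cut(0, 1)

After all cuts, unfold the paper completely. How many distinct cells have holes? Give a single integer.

Op 1 fold_up: fold axis h@8; visible region now rows[0,8) x cols[0,8) = 8x8
Op 2 fold_up: fold axis h@4; visible region now rows[0,4) x cols[0,8) = 4x8
Op 3 fold_left: fold axis v@4; visible region now rows[0,4) x cols[0,4) = 4x4
Op 4 fold_right: fold axis v@2; visible region now rows[0,4) x cols[2,4) = 4x2
Op 5 fold_up: fold axis h@2; visible region now rows[0,2) x cols[2,4) = 2x2
Op 6 cut(1, 1): punch at orig (1,3); cuts so far [(1, 3)]; region rows[0,2) x cols[2,4) = 2x2
Op 7 cut(1, 0): punch at orig (1,2); cuts so far [(1, 2), (1, 3)]; region rows[0,2) x cols[2,4) = 2x2
Op 8 cut(0, 1): punch at orig (0,3); cuts so far [(0, 3), (1, 2), (1, 3)]; region rows[0,2) x cols[2,4) = 2x2
Unfold 1 (reflect across h@2): 6 holes -> [(0, 3), (1, 2), (1, 3), (2, 2), (2, 3), (3, 3)]
Unfold 2 (reflect across v@2): 12 holes -> [(0, 0), (0, 3), (1, 0), (1, 1), (1, 2), (1, 3), (2, 0), (2, 1), (2, 2), (2, 3), (3, 0), (3, 3)]
Unfold 3 (reflect across v@4): 24 holes -> [(0, 0), (0, 3), (0, 4), (0, 7), (1, 0), (1, 1), (1, 2), (1, 3), (1, 4), (1, 5), (1, 6), (1, 7), (2, 0), (2, 1), (2, 2), (2, 3), (2, 4), (2, 5), (2, 6), (2, 7), (3, 0), (3, 3), (3, 4), (3, 7)]
Unfold 4 (reflect across h@4): 48 holes -> [(0, 0), (0, 3), (0, 4), (0, 7), (1, 0), (1, 1), (1, 2), (1, 3), (1, 4), (1, 5), (1, 6), (1, 7), (2, 0), (2, 1), (2, 2), (2, 3), (2, 4), (2, 5), (2, 6), (2, 7), (3, 0), (3, 3), (3, 4), (3, 7), (4, 0), (4, 3), (4, 4), (4, 7), (5, 0), (5, 1), (5, 2), (5, 3), (5, 4), (5, 5), (5, 6), (5, 7), (6, 0), (6, 1), (6, 2), (6, 3), (6, 4), (6, 5), (6, 6), (6, 7), (7, 0), (7, 3), (7, 4), (7, 7)]
Unfold 5 (reflect across h@8): 96 holes -> [(0, 0), (0, 3), (0, 4), (0, 7), (1, 0), (1, 1), (1, 2), (1, 3), (1, 4), (1, 5), (1, 6), (1, 7), (2, 0), (2, 1), (2, 2), (2, 3), (2, 4), (2, 5), (2, 6), (2, 7), (3, 0), (3, 3), (3, 4), (3, 7), (4, 0), (4, 3), (4, 4), (4, 7), (5, 0), (5, 1), (5, 2), (5, 3), (5, 4), (5, 5), (5, 6), (5, 7), (6, 0), (6, 1), (6, 2), (6, 3), (6, 4), (6, 5), (6, 6), (6, 7), (7, 0), (7, 3), (7, 4), (7, 7), (8, 0), (8, 3), (8, 4), (8, 7), (9, 0), (9, 1), (9, 2), (9, 3), (9, 4), (9, 5), (9, 6), (9, 7), (10, 0), (10, 1), (10, 2), (10, 3), (10, 4), (10, 5), (10, 6), (10, 7), (11, 0), (11, 3), (11, 4), (11, 7), (12, 0), (12, 3), (12, 4), (12, 7), (13, 0), (13, 1), (13, 2), (13, 3), (13, 4), (13, 5), (13, 6), (13, 7), (14, 0), (14, 1), (14, 2), (14, 3), (14, 4), (14, 5), (14, 6), (14, 7), (15, 0), (15, 3), (15, 4), (15, 7)]

Answer: 96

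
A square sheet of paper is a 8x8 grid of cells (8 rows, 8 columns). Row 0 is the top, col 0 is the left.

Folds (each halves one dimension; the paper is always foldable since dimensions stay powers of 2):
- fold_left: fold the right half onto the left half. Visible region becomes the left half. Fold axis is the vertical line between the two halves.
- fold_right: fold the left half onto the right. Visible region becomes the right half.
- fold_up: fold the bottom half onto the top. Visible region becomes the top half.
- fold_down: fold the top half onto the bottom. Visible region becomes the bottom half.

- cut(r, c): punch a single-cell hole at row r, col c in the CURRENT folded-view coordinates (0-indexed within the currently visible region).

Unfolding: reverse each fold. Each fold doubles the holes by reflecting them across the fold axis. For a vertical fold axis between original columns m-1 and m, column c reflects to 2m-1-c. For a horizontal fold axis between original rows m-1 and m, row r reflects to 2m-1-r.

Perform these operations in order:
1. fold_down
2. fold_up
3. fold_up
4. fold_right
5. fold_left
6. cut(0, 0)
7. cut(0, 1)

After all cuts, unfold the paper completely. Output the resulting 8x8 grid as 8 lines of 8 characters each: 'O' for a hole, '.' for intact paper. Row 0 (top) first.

Answer: OOOOOOOO
OOOOOOOO
OOOOOOOO
OOOOOOOO
OOOOOOOO
OOOOOOOO
OOOOOOOO
OOOOOOOO

Derivation:
Op 1 fold_down: fold axis h@4; visible region now rows[4,8) x cols[0,8) = 4x8
Op 2 fold_up: fold axis h@6; visible region now rows[4,6) x cols[0,8) = 2x8
Op 3 fold_up: fold axis h@5; visible region now rows[4,5) x cols[0,8) = 1x8
Op 4 fold_right: fold axis v@4; visible region now rows[4,5) x cols[4,8) = 1x4
Op 5 fold_left: fold axis v@6; visible region now rows[4,5) x cols[4,6) = 1x2
Op 6 cut(0, 0): punch at orig (4,4); cuts so far [(4, 4)]; region rows[4,5) x cols[4,6) = 1x2
Op 7 cut(0, 1): punch at orig (4,5); cuts so far [(4, 4), (4, 5)]; region rows[4,5) x cols[4,6) = 1x2
Unfold 1 (reflect across v@6): 4 holes -> [(4, 4), (4, 5), (4, 6), (4, 7)]
Unfold 2 (reflect across v@4): 8 holes -> [(4, 0), (4, 1), (4, 2), (4, 3), (4, 4), (4, 5), (4, 6), (4, 7)]
Unfold 3 (reflect across h@5): 16 holes -> [(4, 0), (4, 1), (4, 2), (4, 3), (4, 4), (4, 5), (4, 6), (4, 7), (5, 0), (5, 1), (5, 2), (5, 3), (5, 4), (5, 5), (5, 6), (5, 7)]
Unfold 4 (reflect across h@6): 32 holes -> [(4, 0), (4, 1), (4, 2), (4, 3), (4, 4), (4, 5), (4, 6), (4, 7), (5, 0), (5, 1), (5, 2), (5, 3), (5, 4), (5, 5), (5, 6), (5, 7), (6, 0), (6, 1), (6, 2), (6, 3), (6, 4), (6, 5), (6, 6), (6, 7), (7, 0), (7, 1), (7, 2), (7, 3), (7, 4), (7, 5), (7, 6), (7, 7)]
Unfold 5 (reflect across h@4): 64 holes -> [(0, 0), (0, 1), (0, 2), (0, 3), (0, 4), (0, 5), (0, 6), (0, 7), (1, 0), (1, 1), (1, 2), (1, 3), (1, 4), (1, 5), (1, 6), (1, 7), (2, 0), (2, 1), (2, 2), (2, 3), (2, 4), (2, 5), (2, 6), (2, 7), (3, 0), (3, 1), (3, 2), (3, 3), (3, 4), (3, 5), (3, 6), (3, 7), (4, 0), (4, 1), (4, 2), (4, 3), (4, 4), (4, 5), (4, 6), (4, 7), (5, 0), (5, 1), (5, 2), (5, 3), (5, 4), (5, 5), (5, 6), (5, 7), (6, 0), (6, 1), (6, 2), (6, 3), (6, 4), (6, 5), (6, 6), (6, 7), (7, 0), (7, 1), (7, 2), (7, 3), (7, 4), (7, 5), (7, 6), (7, 7)]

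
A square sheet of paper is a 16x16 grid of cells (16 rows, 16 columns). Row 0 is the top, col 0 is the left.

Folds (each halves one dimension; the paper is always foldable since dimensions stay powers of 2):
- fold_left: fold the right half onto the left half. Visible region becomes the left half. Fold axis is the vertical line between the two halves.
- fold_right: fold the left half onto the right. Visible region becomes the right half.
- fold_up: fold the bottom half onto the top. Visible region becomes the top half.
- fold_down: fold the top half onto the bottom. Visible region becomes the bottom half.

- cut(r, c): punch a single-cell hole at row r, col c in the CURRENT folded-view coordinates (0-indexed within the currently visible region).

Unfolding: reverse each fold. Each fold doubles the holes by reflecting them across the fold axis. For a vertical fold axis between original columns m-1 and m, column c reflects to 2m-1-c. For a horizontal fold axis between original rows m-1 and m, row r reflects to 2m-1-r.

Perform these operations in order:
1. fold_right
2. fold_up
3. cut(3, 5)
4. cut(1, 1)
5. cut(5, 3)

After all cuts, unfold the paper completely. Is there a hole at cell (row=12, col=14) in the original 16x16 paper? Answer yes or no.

Answer: no

Derivation:
Op 1 fold_right: fold axis v@8; visible region now rows[0,16) x cols[8,16) = 16x8
Op 2 fold_up: fold axis h@8; visible region now rows[0,8) x cols[8,16) = 8x8
Op 3 cut(3, 5): punch at orig (3,13); cuts so far [(3, 13)]; region rows[0,8) x cols[8,16) = 8x8
Op 4 cut(1, 1): punch at orig (1,9); cuts so far [(1, 9), (3, 13)]; region rows[0,8) x cols[8,16) = 8x8
Op 5 cut(5, 3): punch at orig (5,11); cuts so far [(1, 9), (3, 13), (5, 11)]; region rows[0,8) x cols[8,16) = 8x8
Unfold 1 (reflect across h@8): 6 holes -> [(1, 9), (3, 13), (5, 11), (10, 11), (12, 13), (14, 9)]
Unfold 2 (reflect across v@8): 12 holes -> [(1, 6), (1, 9), (3, 2), (3, 13), (5, 4), (5, 11), (10, 4), (10, 11), (12, 2), (12, 13), (14, 6), (14, 9)]
Holes: [(1, 6), (1, 9), (3, 2), (3, 13), (5, 4), (5, 11), (10, 4), (10, 11), (12, 2), (12, 13), (14, 6), (14, 9)]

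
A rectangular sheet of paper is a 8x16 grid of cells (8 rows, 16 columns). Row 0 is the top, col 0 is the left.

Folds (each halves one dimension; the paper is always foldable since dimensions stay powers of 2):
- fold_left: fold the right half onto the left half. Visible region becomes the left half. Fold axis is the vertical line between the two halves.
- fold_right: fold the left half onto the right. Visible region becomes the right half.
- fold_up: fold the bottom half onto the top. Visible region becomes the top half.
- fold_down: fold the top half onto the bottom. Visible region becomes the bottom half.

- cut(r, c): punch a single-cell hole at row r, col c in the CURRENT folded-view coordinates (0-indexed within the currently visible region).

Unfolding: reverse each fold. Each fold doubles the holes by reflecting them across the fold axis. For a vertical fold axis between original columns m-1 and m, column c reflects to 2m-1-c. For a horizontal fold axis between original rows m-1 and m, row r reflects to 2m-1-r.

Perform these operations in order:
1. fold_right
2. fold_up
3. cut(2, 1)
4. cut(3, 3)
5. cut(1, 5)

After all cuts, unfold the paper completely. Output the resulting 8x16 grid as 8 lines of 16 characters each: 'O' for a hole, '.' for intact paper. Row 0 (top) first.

Op 1 fold_right: fold axis v@8; visible region now rows[0,8) x cols[8,16) = 8x8
Op 2 fold_up: fold axis h@4; visible region now rows[0,4) x cols[8,16) = 4x8
Op 3 cut(2, 1): punch at orig (2,9); cuts so far [(2, 9)]; region rows[0,4) x cols[8,16) = 4x8
Op 4 cut(3, 3): punch at orig (3,11); cuts so far [(2, 9), (3, 11)]; region rows[0,4) x cols[8,16) = 4x8
Op 5 cut(1, 5): punch at orig (1,13); cuts so far [(1, 13), (2, 9), (3, 11)]; region rows[0,4) x cols[8,16) = 4x8
Unfold 1 (reflect across h@4): 6 holes -> [(1, 13), (2, 9), (3, 11), (4, 11), (5, 9), (6, 13)]
Unfold 2 (reflect across v@8): 12 holes -> [(1, 2), (1, 13), (2, 6), (2, 9), (3, 4), (3, 11), (4, 4), (4, 11), (5, 6), (5, 9), (6, 2), (6, 13)]

Answer: ................
..O..........O..
......O..O......
....O......O....
....O......O....
......O..O......
..O..........O..
................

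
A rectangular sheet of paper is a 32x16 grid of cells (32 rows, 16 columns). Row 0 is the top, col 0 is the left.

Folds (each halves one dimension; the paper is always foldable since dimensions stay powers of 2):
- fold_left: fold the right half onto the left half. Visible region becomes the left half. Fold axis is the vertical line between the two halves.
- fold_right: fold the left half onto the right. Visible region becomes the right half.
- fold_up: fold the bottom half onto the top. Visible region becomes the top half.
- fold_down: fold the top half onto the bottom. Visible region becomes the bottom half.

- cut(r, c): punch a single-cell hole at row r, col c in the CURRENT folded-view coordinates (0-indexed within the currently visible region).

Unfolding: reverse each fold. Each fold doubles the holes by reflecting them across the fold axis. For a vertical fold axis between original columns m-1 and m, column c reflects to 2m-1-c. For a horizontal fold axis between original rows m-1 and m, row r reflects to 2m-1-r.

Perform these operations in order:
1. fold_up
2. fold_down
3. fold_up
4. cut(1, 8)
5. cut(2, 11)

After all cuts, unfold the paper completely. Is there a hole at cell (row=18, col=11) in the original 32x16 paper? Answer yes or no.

Answer: yes

Derivation:
Op 1 fold_up: fold axis h@16; visible region now rows[0,16) x cols[0,16) = 16x16
Op 2 fold_down: fold axis h@8; visible region now rows[8,16) x cols[0,16) = 8x16
Op 3 fold_up: fold axis h@12; visible region now rows[8,12) x cols[0,16) = 4x16
Op 4 cut(1, 8): punch at orig (9,8); cuts so far [(9, 8)]; region rows[8,12) x cols[0,16) = 4x16
Op 5 cut(2, 11): punch at orig (10,11); cuts so far [(9, 8), (10, 11)]; region rows[8,12) x cols[0,16) = 4x16
Unfold 1 (reflect across h@12): 4 holes -> [(9, 8), (10, 11), (13, 11), (14, 8)]
Unfold 2 (reflect across h@8): 8 holes -> [(1, 8), (2, 11), (5, 11), (6, 8), (9, 8), (10, 11), (13, 11), (14, 8)]
Unfold 3 (reflect across h@16): 16 holes -> [(1, 8), (2, 11), (5, 11), (6, 8), (9, 8), (10, 11), (13, 11), (14, 8), (17, 8), (18, 11), (21, 11), (22, 8), (25, 8), (26, 11), (29, 11), (30, 8)]
Holes: [(1, 8), (2, 11), (5, 11), (6, 8), (9, 8), (10, 11), (13, 11), (14, 8), (17, 8), (18, 11), (21, 11), (22, 8), (25, 8), (26, 11), (29, 11), (30, 8)]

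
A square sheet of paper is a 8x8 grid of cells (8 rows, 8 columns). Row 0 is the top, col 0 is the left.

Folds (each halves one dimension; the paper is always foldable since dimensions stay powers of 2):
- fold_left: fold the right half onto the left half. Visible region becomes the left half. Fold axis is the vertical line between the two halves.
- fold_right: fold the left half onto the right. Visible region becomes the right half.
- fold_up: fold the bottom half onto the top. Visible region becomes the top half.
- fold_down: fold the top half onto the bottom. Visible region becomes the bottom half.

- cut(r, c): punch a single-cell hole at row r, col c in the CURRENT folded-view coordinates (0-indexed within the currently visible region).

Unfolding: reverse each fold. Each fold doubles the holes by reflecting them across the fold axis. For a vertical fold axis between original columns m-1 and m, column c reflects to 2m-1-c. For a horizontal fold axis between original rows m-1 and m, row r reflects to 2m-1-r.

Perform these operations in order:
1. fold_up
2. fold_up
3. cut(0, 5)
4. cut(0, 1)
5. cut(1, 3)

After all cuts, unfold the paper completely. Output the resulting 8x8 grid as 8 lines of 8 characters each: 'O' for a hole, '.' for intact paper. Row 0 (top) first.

Answer: .O...O..
...O....
...O....
.O...O..
.O...O..
...O....
...O....
.O...O..

Derivation:
Op 1 fold_up: fold axis h@4; visible region now rows[0,4) x cols[0,8) = 4x8
Op 2 fold_up: fold axis h@2; visible region now rows[0,2) x cols[0,8) = 2x8
Op 3 cut(0, 5): punch at orig (0,5); cuts so far [(0, 5)]; region rows[0,2) x cols[0,8) = 2x8
Op 4 cut(0, 1): punch at orig (0,1); cuts so far [(0, 1), (0, 5)]; region rows[0,2) x cols[0,8) = 2x8
Op 5 cut(1, 3): punch at orig (1,3); cuts so far [(0, 1), (0, 5), (1, 3)]; region rows[0,2) x cols[0,8) = 2x8
Unfold 1 (reflect across h@2): 6 holes -> [(0, 1), (0, 5), (1, 3), (2, 3), (3, 1), (3, 5)]
Unfold 2 (reflect across h@4): 12 holes -> [(0, 1), (0, 5), (1, 3), (2, 3), (3, 1), (3, 5), (4, 1), (4, 5), (5, 3), (6, 3), (7, 1), (7, 5)]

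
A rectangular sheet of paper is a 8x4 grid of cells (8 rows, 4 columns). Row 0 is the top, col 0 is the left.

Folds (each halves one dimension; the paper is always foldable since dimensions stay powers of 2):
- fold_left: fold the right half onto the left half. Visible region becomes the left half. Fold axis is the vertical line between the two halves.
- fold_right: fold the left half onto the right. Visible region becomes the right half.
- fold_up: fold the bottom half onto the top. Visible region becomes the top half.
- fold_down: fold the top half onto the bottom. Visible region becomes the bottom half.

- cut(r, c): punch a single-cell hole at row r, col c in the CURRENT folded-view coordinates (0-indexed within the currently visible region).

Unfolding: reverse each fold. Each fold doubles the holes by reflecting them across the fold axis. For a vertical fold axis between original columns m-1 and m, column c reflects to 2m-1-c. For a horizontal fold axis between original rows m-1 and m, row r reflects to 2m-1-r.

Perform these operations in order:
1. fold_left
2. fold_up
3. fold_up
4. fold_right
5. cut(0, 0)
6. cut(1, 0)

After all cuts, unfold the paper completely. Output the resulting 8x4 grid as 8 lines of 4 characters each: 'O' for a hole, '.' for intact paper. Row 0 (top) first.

Op 1 fold_left: fold axis v@2; visible region now rows[0,8) x cols[0,2) = 8x2
Op 2 fold_up: fold axis h@4; visible region now rows[0,4) x cols[0,2) = 4x2
Op 3 fold_up: fold axis h@2; visible region now rows[0,2) x cols[0,2) = 2x2
Op 4 fold_right: fold axis v@1; visible region now rows[0,2) x cols[1,2) = 2x1
Op 5 cut(0, 0): punch at orig (0,1); cuts so far [(0, 1)]; region rows[0,2) x cols[1,2) = 2x1
Op 6 cut(1, 0): punch at orig (1,1); cuts so far [(0, 1), (1, 1)]; region rows[0,2) x cols[1,2) = 2x1
Unfold 1 (reflect across v@1): 4 holes -> [(0, 0), (0, 1), (1, 0), (1, 1)]
Unfold 2 (reflect across h@2): 8 holes -> [(0, 0), (0, 1), (1, 0), (1, 1), (2, 0), (2, 1), (3, 0), (3, 1)]
Unfold 3 (reflect across h@4): 16 holes -> [(0, 0), (0, 1), (1, 0), (1, 1), (2, 0), (2, 1), (3, 0), (3, 1), (4, 0), (4, 1), (5, 0), (5, 1), (6, 0), (6, 1), (7, 0), (7, 1)]
Unfold 4 (reflect across v@2): 32 holes -> [(0, 0), (0, 1), (0, 2), (0, 3), (1, 0), (1, 1), (1, 2), (1, 3), (2, 0), (2, 1), (2, 2), (2, 3), (3, 0), (3, 1), (3, 2), (3, 3), (4, 0), (4, 1), (4, 2), (4, 3), (5, 0), (5, 1), (5, 2), (5, 3), (6, 0), (6, 1), (6, 2), (6, 3), (7, 0), (7, 1), (7, 2), (7, 3)]

Answer: OOOO
OOOO
OOOO
OOOO
OOOO
OOOO
OOOO
OOOO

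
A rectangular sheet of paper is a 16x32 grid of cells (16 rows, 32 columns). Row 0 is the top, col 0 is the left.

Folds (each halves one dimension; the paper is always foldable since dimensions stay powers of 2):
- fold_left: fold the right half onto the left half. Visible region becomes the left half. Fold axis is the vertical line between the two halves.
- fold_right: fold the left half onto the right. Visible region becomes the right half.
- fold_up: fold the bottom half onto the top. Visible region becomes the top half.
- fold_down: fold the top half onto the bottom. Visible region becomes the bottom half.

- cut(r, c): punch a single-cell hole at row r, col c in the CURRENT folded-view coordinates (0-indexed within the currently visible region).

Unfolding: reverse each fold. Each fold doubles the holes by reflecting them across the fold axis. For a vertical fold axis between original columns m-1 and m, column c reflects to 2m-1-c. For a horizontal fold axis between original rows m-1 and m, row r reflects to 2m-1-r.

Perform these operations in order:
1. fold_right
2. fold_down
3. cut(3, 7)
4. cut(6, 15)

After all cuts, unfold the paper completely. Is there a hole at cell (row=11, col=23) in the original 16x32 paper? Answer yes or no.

Op 1 fold_right: fold axis v@16; visible region now rows[0,16) x cols[16,32) = 16x16
Op 2 fold_down: fold axis h@8; visible region now rows[8,16) x cols[16,32) = 8x16
Op 3 cut(3, 7): punch at orig (11,23); cuts so far [(11, 23)]; region rows[8,16) x cols[16,32) = 8x16
Op 4 cut(6, 15): punch at orig (14,31); cuts so far [(11, 23), (14, 31)]; region rows[8,16) x cols[16,32) = 8x16
Unfold 1 (reflect across h@8): 4 holes -> [(1, 31), (4, 23), (11, 23), (14, 31)]
Unfold 2 (reflect across v@16): 8 holes -> [(1, 0), (1, 31), (4, 8), (4, 23), (11, 8), (11, 23), (14, 0), (14, 31)]
Holes: [(1, 0), (1, 31), (4, 8), (4, 23), (11, 8), (11, 23), (14, 0), (14, 31)]

Answer: yes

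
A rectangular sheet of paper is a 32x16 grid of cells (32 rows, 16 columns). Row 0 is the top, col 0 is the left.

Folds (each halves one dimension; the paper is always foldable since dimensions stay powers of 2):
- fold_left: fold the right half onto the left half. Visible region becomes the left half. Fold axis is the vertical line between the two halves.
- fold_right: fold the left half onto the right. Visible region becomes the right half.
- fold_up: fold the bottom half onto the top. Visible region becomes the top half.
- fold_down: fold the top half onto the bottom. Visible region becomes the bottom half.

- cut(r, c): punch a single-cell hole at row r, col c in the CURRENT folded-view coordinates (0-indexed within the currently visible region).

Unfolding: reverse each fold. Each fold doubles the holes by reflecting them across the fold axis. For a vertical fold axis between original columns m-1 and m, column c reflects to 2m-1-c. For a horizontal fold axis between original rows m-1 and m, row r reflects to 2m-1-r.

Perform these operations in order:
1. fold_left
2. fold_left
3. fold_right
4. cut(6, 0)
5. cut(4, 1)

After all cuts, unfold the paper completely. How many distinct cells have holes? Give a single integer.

Answer: 16

Derivation:
Op 1 fold_left: fold axis v@8; visible region now rows[0,32) x cols[0,8) = 32x8
Op 2 fold_left: fold axis v@4; visible region now rows[0,32) x cols[0,4) = 32x4
Op 3 fold_right: fold axis v@2; visible region now rows[0,32) x cols[2,4) = 32x2
Op 4 cut(6, 0): punch at orig (6,2); cuts so far [(6, 2)]; region rows[0,32) x cols[2,4) = 32x2
Op 5 cut(4, 1): punch at orig (4,3); cuts so far [(4, 3), (6, 2)]; region rows[0,32) x cols[2,4) = 32x2
Unfold 1 (reflect across v@2): 4 holes -> [(4, 0), (4, 3), (6, 1), (6, 2)]
Unfold 2 (reflect across v@4): 8 holes -> [(4, 0), (4, 3), (4, 4), (4, 7), (6, 1), (6, 2), (6, 5), (6, 6)]
Unfold 3 (reflect across v@8): 16 holes -> [(4, 0), (4, 3), (4, 4), (4, 7), (4, 8), (4, 11), (4, 12), (4, 15), (6, 1), (6, 2), (6, 5), (6, 6), (6, 9), (6, 10), (6, 13), (6, 14)]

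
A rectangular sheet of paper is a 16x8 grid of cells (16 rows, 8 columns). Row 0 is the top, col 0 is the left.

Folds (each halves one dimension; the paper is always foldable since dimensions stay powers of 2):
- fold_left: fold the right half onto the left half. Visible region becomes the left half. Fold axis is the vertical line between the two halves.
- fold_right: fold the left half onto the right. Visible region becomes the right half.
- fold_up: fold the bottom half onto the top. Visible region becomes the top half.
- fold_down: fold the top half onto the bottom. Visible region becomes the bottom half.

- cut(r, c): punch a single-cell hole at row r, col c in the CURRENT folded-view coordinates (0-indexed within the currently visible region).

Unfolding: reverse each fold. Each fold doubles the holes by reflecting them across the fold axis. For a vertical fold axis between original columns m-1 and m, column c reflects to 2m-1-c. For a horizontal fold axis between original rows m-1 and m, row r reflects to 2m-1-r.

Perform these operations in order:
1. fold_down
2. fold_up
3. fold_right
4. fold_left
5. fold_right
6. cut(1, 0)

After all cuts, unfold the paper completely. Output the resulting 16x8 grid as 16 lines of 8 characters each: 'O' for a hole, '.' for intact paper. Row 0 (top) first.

Op 1 fold_down: fold axis h@8; visible region now rows[8,16) x cols[0,8) = 8x8
Op 2 fold_up: fold axis h@12; visible region now rows[8,12) x cols[0,8) = 4x8
Op 3 fold_right: fold axis v@4; visible region now rows[8,12) x cols[4,8) = 4x4
Op 4 fold_left: fold axis v@6; visible region now rows[8,12) x cols[4,6) = 4x2
Op 5 fold_right: fold axis v@5; visible region now rows[8,12) x cols[5,6) = 4x1
Op 6 cut(1, 0): punch at orig (9,5); cuts so far [(9, 5)]; region rows[8,12) x cols[5,6) = 4x1
Unfold 1 (reflect across v@5): 2 holes -> [(9, 4), (9, 5)]
Unfold 2 (reflect across v@6): 4 holes -> [(9, 4), (9, 5), (9, 6), (9, 7)]
Unfold 3 (reflect across v@4): 8 holes -> [(9, 0), (9, 1), (9, 2), (9, 3), (9, 4), (9, 5), (9, 6), (9, 7)]
Unfold 4 (reflect across h@12): 16 holes -> [(9, 0), (9, 1), (9, 2), (9, 3), (9, 4), (9, 5), (9, 6), (9, 7), (14, 0), (14, 1), (14, 2), (14, 3), (14, 4), (14, 5), (14, 6), (14, 7)]
Unfold 5 (reflect across h@8): 32 holes -> [(1, 0), (1, 1), (1, 2), (1, 3), (1, 4), (1, 5), (1, 6), (1, 7), (6, 0), (6, 1), (6, 2), (6, 3), (6, 4), (6, 5), (6, 6), (6, 7), (9, 0), (9, 1), (9, 2), (9, 3), (9, 4), (9, 5), (9, 6), (9, 7), (14, 0), (14, 1), (14, 2), (14, 3), (14, 4), (14, 5), (14, 6), (14, 7)]

Answer: ........
OOOOOOOO
........
........
........
........
OOOOOOOO
........
........
OOOOOOOO
........
........
........
........
OOOOOOOO
........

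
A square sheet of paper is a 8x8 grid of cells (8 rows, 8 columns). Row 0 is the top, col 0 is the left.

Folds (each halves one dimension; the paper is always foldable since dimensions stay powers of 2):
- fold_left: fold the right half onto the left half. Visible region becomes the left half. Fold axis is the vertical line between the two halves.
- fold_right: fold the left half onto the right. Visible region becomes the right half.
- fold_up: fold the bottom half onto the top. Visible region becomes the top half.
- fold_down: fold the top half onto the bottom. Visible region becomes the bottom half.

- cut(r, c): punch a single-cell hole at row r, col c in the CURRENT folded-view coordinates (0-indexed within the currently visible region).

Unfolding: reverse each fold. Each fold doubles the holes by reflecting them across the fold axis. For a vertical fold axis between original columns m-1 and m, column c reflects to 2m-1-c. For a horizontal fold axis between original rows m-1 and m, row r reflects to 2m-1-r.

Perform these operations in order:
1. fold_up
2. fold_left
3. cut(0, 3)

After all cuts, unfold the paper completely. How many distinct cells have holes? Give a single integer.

Answer: 4

Derivation:
Op 1 fold_up: fold axis h@4; visible region now rows[0,4) x cols[0,8) = 4x8
Op 2 fold_left: fold axis v@4; visible region now rows[0,4) x cols[0,4) = 4x4
Op 3 cut(0, 3): punch at orig (0,3); cuts so far [(0, 3)]; region rows[0,4) x cols[0,4) = 4x4
Unfold 1 (reflect across v@4): 2 holes -> [(0, 3), (0, 4)]
Unfold 2 (reflect across h@4): 4 holes -> [(0, 3), (0, 4), (7, 3), (7, 4)]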